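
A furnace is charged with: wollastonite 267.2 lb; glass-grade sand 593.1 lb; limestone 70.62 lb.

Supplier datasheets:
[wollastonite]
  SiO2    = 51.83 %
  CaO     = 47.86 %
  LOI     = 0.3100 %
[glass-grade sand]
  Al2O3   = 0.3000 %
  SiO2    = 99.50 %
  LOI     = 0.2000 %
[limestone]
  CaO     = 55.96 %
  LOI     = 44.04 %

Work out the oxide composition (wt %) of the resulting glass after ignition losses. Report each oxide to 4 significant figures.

Glass mass = 897.8 lb (batch 930.9 − LOI 33.12).
Composition: Al2O3 0.1982%, SiO2 81.16%, CaO 18.65%

Exact precision is carried at all times — values along the way are displayed, with 4-significant-digit rounding, alongside each step; each reported result is rounded just once. The derived quantities are computed from the batch weights on 897.8 lb of glass at exact precision (net glass mass, the three compositions, LOI, the yield, the totals), precisely as stated by either problem or answer.
Delivered oxide masses:
  Al2O3: 593.1·0.003000 = 1.779 lb
  SiO2: 267.2·0.5183 + 593.1·0.9950 = 728.6 lb
  CaO: 267.2·0.4786 + 70.62·0.5596 = 167.4 lb
LOI: 267.2·0.003100 + 593.1·0.002000 + 70.62·0.4404 = 33.12 lb
batch − LOI leaves glass = 930.9 − 33.12 = 897.8 lb (equal to the oxide-mass sum)
oxide / glass × 100 gives the wt %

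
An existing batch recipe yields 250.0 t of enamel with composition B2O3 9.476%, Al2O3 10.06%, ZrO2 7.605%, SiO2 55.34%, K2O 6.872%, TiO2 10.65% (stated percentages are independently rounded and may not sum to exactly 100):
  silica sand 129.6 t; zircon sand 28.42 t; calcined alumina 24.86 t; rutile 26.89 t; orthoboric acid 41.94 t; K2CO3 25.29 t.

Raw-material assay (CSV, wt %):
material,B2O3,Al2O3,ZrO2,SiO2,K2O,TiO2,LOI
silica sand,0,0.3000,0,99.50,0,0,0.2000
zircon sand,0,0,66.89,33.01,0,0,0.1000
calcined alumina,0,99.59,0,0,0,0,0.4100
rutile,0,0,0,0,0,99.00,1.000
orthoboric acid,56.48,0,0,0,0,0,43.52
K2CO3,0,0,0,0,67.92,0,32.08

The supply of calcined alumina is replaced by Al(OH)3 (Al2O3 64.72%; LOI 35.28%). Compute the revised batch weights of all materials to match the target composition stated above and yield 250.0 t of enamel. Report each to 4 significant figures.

Revised batch per 250.0 t enamel:
  silica sand: 129.6 t
  zircon sand: 28.42 t
  Al(OH)3: 38.26 t
  rutile: 26.89 t
  orthoboric acid: 41.94 t
  K2CO3: 25.29 t
Total batch = 290.4 t; LOI loss = 40.42 t

Intermediates appear rounded to 4 significant digits between the steps — all internal work maintains full float precision in every operation — every reported result carries a single rounding; all derived quantities, which include ignition loss, net glass mass, six oxide percentages, totals, yield, are re-derived at full float precision, exactly as printed in the problem or the answer, from the batch weights on 250.0 t of glass.
Oxide mass targets, per 250.0 t enamel:
  B2O3: 9.476% × 250.0 = 23.69 t
  Al2O3: 10.06% × 250.0 = 25.15 t
  ZrO2: 7.605% × 250.0 = 19.01 t
  SiO2: 55.34% × 250.0 = 138.4 t
  K2O: 6.872% × 250.0 = 17.18 t
  TiO2: 10.65% × 250.0 = 26.62 t
Sums-versus-targets review on the weights just shown, on the stated basis (summed amounts equal target values given rounding of the digits):
  B2O3: 41.94·0.5648 = 23.69 t (target 23.69 t)
  Al2O3: 129.6·0.003000 + 38.26·0.6472 = 25.15 t (target 25.15 t)
  ZrO2: 28.42·0.6689 = 19.01 t (target 19.01 t)
  SiO2: 129.6·0.9950 + 28.42·0.3301 = 138.3 t (target 138.4 t)
  K2O: 25.29·0.6792 = 17.18 t (target 17.18 t)
  TiO2: 26.89·0.9900 = 26.62 t (target 26.62 t)
Glass-mass closure: the batch minus its LOI: 250.0 t (summing oxide targets gives 250.0 t; against the stated basis, 250.0 t — rounding explains the deltas).
Whole-batch sum: Σ batch = 290.4 t; Σ batch·LOI gives LOI loss = 40.42 t; glass ÷ batch gives a yield of 86.08%.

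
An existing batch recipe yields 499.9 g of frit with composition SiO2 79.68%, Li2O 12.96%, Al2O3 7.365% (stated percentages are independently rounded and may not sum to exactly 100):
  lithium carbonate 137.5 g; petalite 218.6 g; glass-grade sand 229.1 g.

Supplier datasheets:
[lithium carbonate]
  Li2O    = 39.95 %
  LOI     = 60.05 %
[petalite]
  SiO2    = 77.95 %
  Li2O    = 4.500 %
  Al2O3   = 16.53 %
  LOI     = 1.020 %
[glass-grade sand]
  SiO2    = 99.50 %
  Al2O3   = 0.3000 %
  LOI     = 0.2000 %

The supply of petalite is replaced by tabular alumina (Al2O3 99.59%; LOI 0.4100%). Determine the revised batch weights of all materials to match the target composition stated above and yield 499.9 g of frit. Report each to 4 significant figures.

The whole derivation carries full float precision at each step — the intermediate values are displayed with 4-significant-figure rounding in the printout. Exactly one rounding is applied to every reported value; the derived quantities are rebuilt at exact precision (totals, glass mass, three oxide percentages, ignition loss, yield) from the weighed amounts per 499.9 g of glass as they appear in either problem or answer.
Oxide mass targets, per 499.9 g frit:
  SiO2: 79.68% × 499.9 = 398.3 g
  Li2O: 12.96% × 499.9 = 64.79 g
  Al2O3: 7.365% × 499.9 = 36.82 g
Sums-versus-targets review given the weights on record, versus the basis set out (sums match the target masses once rounding is allowed for):
  SiO2: 400.3·0.9950 = 398.3 g (target 398.3 g)
  Li2O: 162.2·0.3995 = 64.80 g (target 64.79 g)
  Al2O3: 35.76·0.9959 + 400.3·0.003000 = 36.81 g (target 36.82 g)
Glass-mass bookkeeping: the batch minus its LOI: 499.9 g (the targets, summed, come to 499.9 g; basis as stated: 499.9 g — any gap is answer rounding).
Batch total: Σ batch = 598.3 g; ignition loss, Σ(batch × LOI) = 98.35 g; yield = glass ÷ total batch = 83.56%.

Revised batch per 499.9 g frit:
  lithium carbonate: 162.2 g
  tabular alumina: 35.76 g
  glass-grade sand: 400.3 g
Total batch = 598.3 g; LOI loss = 98.35 g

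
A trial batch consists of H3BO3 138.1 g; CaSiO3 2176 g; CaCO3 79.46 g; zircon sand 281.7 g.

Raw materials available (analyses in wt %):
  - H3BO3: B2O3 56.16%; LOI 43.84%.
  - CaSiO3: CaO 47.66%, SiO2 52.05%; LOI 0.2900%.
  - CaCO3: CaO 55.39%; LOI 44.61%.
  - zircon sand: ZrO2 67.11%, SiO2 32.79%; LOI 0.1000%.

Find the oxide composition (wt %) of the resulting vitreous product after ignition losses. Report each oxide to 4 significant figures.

Glass mass = 2573 g (batch 2675 − LOI 102.6).
Composition: ZrO2 7.348%, CaO 42.02%, B2O3 3.015%, SiO2 47.61%

Mid-chain values are displayed (rounded to 4 significant digits) across the worked steps — each numeric step runs at full precision at all times — every reported figure is rounded only once. The derived quantities are computed starting from the weights at 2573 g of glass in full precision (yield, the four compositions, totals, LOI, net glass mass), as written in the problem or the answer.
Delivered oxide masses:
  ZrO2: 281.7·0.6711 = 189.0 g
  CaO: 2176·0.4766 + 79.46·0.5539 = 1081 g
  B2O3: 138.1·0.5616 = 77.56 g
  SiO2: 2176·0.5205 + 281.7·0.3279 = 1225 g
LOI: 138.1·0.4384 + 2176·0.002900 + 79.46·0.4461 + 281.7·0.001000 = 102.6 g
The glass mass, total less LOI, = 2675 − 102.6 = 2573 g (equal to the oxide-mass sum)
oxide / glass × 100 gives the wt %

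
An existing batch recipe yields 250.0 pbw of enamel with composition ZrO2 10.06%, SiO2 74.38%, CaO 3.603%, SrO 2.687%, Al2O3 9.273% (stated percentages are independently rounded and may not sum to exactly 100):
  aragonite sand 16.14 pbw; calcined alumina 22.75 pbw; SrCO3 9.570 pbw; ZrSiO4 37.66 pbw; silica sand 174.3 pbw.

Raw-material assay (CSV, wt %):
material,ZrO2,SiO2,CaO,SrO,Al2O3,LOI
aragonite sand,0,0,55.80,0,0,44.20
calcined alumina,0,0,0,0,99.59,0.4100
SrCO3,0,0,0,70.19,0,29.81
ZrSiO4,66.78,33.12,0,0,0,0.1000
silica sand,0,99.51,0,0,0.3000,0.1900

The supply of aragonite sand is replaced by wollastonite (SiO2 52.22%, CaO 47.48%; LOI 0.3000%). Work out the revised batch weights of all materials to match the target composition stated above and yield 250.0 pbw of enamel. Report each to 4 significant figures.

Revised batch per 250.0 pbw enamel:
  wollastonite: 18.97 pbw
  calcined alumina: 22.78 pbw
  SrCO3: 9.570 pbw
  ZrSiO4: 37.66 pbw
  silica sand: 164.4 pbw
Total batch = 253.4 pbw; LOI loss = 3.353 pbw

The whole derivation carries exact precision at all times — values along the way are displayed rounded to four significant digits when written out — each reported number sees exactly one rounding — the derived quantities, including five oxide percentages, the yield, ignition loss, glass mass, totals, are computed from the weighed amounts at 250.0 pbw of glass in exact precision as quoted within question or answer.
Per-oxide target masses for 250.0 pbw enamel:
  ZrO2: 10.06% × 250.0 = 25.15 pbw
  SiO2: 74.38% × 250.0 = 186.0 pbw
  CaO: 3.603% × 250.0 = 9.008 pbw
  SrO: 2.687% × 250.0 = 6.718 pbw
  Al2O3: 9.273% × 250.0 = 23.18 pbw
Verifying the oxide balance on the weights just shown, against the basis in use (target by target, the sums agree inside rounding margins):
  ZrO2: 37.66·0.6678 = 25.15 pbw (target 25.15 pbw)
  SiO2: 18.97·0.5222 + 37.66·0.3312 + 164.4·0.9951 = 186.0 pbw (target 186.0 pbw)
  CaO: 18.97·0.4748 = 9.007 pbw (target 9.008 pbw)
  SrO: 9.570·0.7019 = 6.717 pbw (target 6.718 pbw)
  Al2O3: 22.78·0.9959 + 164.4·0.003000 = 23.18 pbw (target 23.18 pbw)
Consistency of the glass mass: whole batch net of LOI = 250.0 pbw (the Σ of target masses is 250.0 pbw; against the stated basis, 250.0 pbw — gaps are rounding artifacts).
Adding the batch up: Σ batch = 253.4 pbw; loss to ignition Σ batch·LOI = 3.353 pbw; yield, glass over the total, = 98.68%.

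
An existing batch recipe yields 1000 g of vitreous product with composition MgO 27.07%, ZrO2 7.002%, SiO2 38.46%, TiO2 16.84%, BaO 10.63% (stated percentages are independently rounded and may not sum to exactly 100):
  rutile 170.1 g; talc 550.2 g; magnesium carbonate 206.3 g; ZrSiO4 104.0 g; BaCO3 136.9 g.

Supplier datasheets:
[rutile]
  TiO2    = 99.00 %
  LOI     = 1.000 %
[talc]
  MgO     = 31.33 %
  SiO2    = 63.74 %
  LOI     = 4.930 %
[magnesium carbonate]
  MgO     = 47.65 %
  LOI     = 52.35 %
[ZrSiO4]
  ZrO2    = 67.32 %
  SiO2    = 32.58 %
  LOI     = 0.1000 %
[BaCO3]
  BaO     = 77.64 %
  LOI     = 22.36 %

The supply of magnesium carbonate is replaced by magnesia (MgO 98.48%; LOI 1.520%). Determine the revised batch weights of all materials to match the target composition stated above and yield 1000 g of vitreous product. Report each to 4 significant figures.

Intermediates are printed, rounded to 4 significant figures, in the printout — all arithmetic carries full precision end to end. Exactly one rounding lands on each reported number. Derived quantities are recomputed using the weight values on 1000 g of glass at full float precision (yield, the totals, five oxide percentages, glass mass, ignition loss), as written in the question or the answer.
Oxide mass targets, per 1000 g vitreous product:
  MgO: 27.07% × 1000 = 270.7 g
  ZrO2: 7.002% × 1000 = 70.02 g
  SiO2: 38.46% × 1000 = 384.6 g
  TiO2: 16.84% × 1000 = 168.4 g
  BaO: 10.63% × 1000 = 106.3 g
Checking each oxide sum applying the batch weights above, under the basis named above (target by target, the sums agree modulo rounding of the values):
  MgO: 550.2·0.3133 + 99.83·0.9848 = 270.7 g (target 270.7 g)
  ZrO2: 104.0·0.6732 = 70.01 g (target 70.02 g)
  SiO2: 550.2·0.6374 + 104.0·0.3258 = 384.6 g (target 384.6 g)
  TiO2: 170.1·0.9900 = 168.4 g (target 168.4 g)
  BaO: 136.9·0.7764 = 106.3 g (target 106.3 g)
Mass balance on the glass: total batch − LOI = 1000 g (per-oxide target masses sum to 1000 g; stated basis 1000 g — deltas are rounding alone).
Batch total: Σ batch = 1061 g; LOI removed, Σ of batch·LOI: 61.06 g; the yield ratio, glass ÷ batch: 94.25%.

Revised batch per 1000 g vitreous product:
  rutile: 170.1 g
  talc: 550.2 g
  magnesia: 99.83 g
  ZrSiO4: 104.0 g
  BaCO3: 136.9 g
Total batch = 1061 g; LOI loss = 61.06 g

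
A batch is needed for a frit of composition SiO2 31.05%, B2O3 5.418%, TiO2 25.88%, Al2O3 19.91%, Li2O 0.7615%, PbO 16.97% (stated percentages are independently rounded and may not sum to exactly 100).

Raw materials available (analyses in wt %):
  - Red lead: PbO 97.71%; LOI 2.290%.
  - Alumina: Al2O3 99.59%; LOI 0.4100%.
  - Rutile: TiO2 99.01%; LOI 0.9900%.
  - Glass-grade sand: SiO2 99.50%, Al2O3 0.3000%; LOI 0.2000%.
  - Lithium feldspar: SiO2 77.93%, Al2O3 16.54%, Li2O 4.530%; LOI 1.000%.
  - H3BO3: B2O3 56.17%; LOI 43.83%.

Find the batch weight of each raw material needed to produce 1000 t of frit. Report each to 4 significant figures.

Intermediates appear, rounded to four significant digits, when written out — each numeric step runs at exact precision in every operation. Each reported number undergoes a single rounding — derived quantities are computed starting from the weights at 1000 t of glass in exact precision (six oxide percentages, the yield, totals, net glass mass, LOI), as set out in the problem or answer text.
Per-oxide target masses for 1000 t frit:
  SiO2: 31.05% × 1000 = 310.5 t
  B2O3: 5.418% × 1000 = 54.18 t
  TiO2: 25.88% × 1000 = 258.8 t
  Al2O3: 19.91% × 1000 = 199.1 t
  Li2O: 0.7615% × 1000 = 7.615 t
  PbO: 16.97% × 1000 = 169.7 t
A balance pass over the oxides, given the weights on record, for the quoted basis mass (every target is met by its sum once rounding is allowed for):
  SiO2: 180.4·0.9950 + 168.1·0.7793 = 310.5 t (target 310.5 t)
  B2O3: 96.46·0.5617 = 54.18 t (target 54.18 t)
  TiO2: 261.4·0.9901 = 258.8 t (target 258.8 t)
  Al2O3: 171.5·0.9959 + 180.4·0.003000 + 168.1·0.1654 = 199.1 t (target 199.1 t)
  Li2O: 168.1·0.04530 = 7.615 t (target 7.615 t)
  PbO: 173.7·0.9771 = 169.7 t (target 169.7 t)
Mass balance on the glass: batch total minus LOI = 1000 t (per-oxide target masses sum to 999.9 t; stated basis 1000 t — any gap is answer rounding).
Whole-batch sum: Σ batch = 1052 t; ignition loss, Σ(batch × LOI) = 51.59 t; as yield: glass ÷ batch → 95.09%.

Batch per 1000 t frit:
  Red lead: 173.7 t
  Alumina: 171.5 t
  Rutile: 261.4 t
  Glass-grade sand: 180.4 t
  Lithium feldspar: 168.1 t
  H3BO3: 96.46 t
Total batch = 1052 t; LOI loss = 51.59 t; yield = 95.09%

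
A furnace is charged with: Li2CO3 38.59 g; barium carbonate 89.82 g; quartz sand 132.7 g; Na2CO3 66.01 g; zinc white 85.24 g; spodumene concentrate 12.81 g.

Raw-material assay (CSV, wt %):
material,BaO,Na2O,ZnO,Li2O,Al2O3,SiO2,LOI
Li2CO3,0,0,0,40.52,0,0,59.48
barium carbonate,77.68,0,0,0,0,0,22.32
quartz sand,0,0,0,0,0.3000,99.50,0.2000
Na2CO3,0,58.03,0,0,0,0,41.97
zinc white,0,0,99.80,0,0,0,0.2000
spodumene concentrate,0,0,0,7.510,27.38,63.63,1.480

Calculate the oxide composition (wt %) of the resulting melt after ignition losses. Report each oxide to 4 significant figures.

Glass mass = 353.8 g (batch 425.2 − LOI 71.33).
Composition: BaO 19.72%, Na2O 10.83%, ZnO 24.04%, Li2O 4.691%, Al2O3 1.104%, SiO2 39.62%

Working values appear, rounded to four significant digits, in the printout — all arithmetic holds full float precision all the way through; each reported value takes a single rounding; all derived quantities are rebuilt in exact precision (six oxide percentages, the totals, ignition loss, the yield, glass mass) starting from the weights for 353.8 g of glass, as quoted within either problem or answer.
What the batch supplies per oxide:
  BaO: 89.82·0.7768 = 69.77 g
  Na2O: 66.01·0.5803 = 38.31 g
  ZnO: 85.24·0.9980 = 85.07 g
  Li2O: 38.59·0.4052 + 12.81·0.07510 = 16.60 g
  Al2O3: 132.7·0.003000 + 12.81·0.2738 = 3.905 g
  SiO2: 132.7·0.9950 + 12.81·0.6363 = 140.2 g
LOI: 38.59·0.5948 + 89.82·0.2232 + 132.7·0.002000 + 66.01·0.4197 + 85.24·0.002000 + 12.81·0.01480 = 71.33 g
Glass = total batch minus LOI = 425.2 − 71.33 = 353.8 g (= the summed oxide contributions)
wt % = oxide mass / glass mass × 100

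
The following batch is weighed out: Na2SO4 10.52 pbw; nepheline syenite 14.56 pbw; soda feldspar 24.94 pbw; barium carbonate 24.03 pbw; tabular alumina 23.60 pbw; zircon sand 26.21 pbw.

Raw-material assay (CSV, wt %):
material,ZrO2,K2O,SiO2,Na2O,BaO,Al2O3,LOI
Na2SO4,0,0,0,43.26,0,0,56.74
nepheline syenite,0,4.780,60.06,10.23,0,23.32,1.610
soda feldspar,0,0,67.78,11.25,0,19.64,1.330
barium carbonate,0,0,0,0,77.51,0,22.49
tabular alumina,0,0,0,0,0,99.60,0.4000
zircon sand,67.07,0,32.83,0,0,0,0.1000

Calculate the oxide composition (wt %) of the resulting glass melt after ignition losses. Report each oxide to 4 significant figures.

The whole derivation carries exact precision from start to finish — rounding to 4 significant figures extends to each mid-chain value as displayed — a single rounding completes each reported result — the derived quantities (net glass mass, totals, LOI, yield, the six compositions) are computed starting from the weights for 111.8 pbw of glass at full precision, as written in problem or answer.
Oxide masses out of the charge:
  ZrO2: 26.21·0.6707 = 17.58 pbw
  K2O: 14.56·0.04780 = 0.6960 pbw
  SiO2: 14.56·0.6006 + 24.94·0.6778 + 26.21·0.3283 = 34.25 pbw
  Na2O: 10.52·0.4326 + 14.56·0.1023 + 24.94·0.1125 = 8.846 pbw
  BaO: 24.03·0.7751 = 18.63 pbw
  Al2O3: 14.56·0.2332 + 24.94·0.1964 + 23.60·0.9960 = 31.80 pbw
LOI: 10.52·0.5674 + 14.56·0.01610 + 24.94·0.01330 + 24.03·0.2249 + 23.60·0.004000 + 26.21·0.001000 = 12.06 pbw
Glass mass = batch − LOI = 123.9 − 12.06 = 111.8 pbw (matching Σ of the oxides)
each oxide over glass, ×100, is wt %

Glass mass = 111.8 pbw (batch 123.9 − LOI 12.06).
Composition: ZrO2 15.72%, K2O 0.6225%, SiO2 30.64%, Na2O 7.913%, BaO 16.66%, Al2O3 28.44%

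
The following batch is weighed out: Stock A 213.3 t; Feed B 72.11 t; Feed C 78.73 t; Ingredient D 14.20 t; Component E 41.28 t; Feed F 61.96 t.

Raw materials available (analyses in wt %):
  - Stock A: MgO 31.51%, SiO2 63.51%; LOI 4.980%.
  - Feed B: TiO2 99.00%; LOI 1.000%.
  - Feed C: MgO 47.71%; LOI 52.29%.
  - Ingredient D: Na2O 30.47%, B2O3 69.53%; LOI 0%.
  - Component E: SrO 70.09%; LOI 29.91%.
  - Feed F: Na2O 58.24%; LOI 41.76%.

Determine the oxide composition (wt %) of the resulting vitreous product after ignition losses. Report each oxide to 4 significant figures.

Values along the way appear rounded off to 4 significant figures across the worked steps — all arithmetic runs at full float precision at every stage; each reported number is rounded just once. Derived quantities (the six compositions, net glass mass, yield, LOI, the totals) are rebuilt at full float precision starting from the weights on 390.8 t of glass exactly as printed in either problem or answer.
Oxide-by-oxide delivered mass:
  SrO: 41.28·0.7009 = 28.93 t
  MgO: 213.3·0.3151 + 78.73·0.4771 = 104.8 t
  Na2O: 14.20·0.3047 + 61.96·0.5824 = 40.41 t
  B2O3: 14.20·0.6953 = 9.873 t
  TiO2: 72.11·0.9900 = 71.39 t
  SiO2: 213.3·0.6351 = 135.5 t
LOI: 213.3·0.04980 + 72.11·0.01000 + 78.73·0.5229 + 41.28·0.2991 + 61.96·0.4176 = 90.73 t
batch − LOI leaves glass = 481.6 − 90.73 = 390.8 t (the oxide masses sum to this)
each oxide over glass, ×100, is wt %

Glass mass = 390.8 t (batch 481.6 − LOI 90.73).
Composition: SrO 7.403%, MgO 26.81%, Na2O 10.34%, B2O3 2.526%, TiO2 18.27%, SiO2 34.66%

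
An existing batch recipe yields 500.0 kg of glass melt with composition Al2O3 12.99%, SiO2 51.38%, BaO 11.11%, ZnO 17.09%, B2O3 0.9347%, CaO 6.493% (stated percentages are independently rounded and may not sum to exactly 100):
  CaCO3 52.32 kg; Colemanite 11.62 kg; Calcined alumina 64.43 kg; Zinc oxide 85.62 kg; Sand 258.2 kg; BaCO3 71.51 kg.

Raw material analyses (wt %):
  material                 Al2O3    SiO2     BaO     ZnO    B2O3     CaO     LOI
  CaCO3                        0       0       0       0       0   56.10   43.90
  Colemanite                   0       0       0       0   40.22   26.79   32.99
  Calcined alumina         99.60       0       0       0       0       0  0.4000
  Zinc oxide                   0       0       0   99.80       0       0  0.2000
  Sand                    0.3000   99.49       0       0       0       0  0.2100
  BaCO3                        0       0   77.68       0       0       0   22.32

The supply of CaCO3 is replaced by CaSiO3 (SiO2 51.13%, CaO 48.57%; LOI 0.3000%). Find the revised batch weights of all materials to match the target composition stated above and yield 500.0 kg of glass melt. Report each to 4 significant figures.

Revised batch per 500.0 kg glass melt:
  CaSiO3: 60.43 kg
  Colemanite: 11.62 kg
  Calcined alumina: 64.53 kg
  Zinc oxide: 85.62 kg
  Sand: 227.2 kg
  BaCO3: 71.51 kg
Total batch = 520.9 kg; LOI loss = 20.88 kg

The intermediate values are shown, rounded to four significant digits, within the worked lines. Exact precision is kept in every operation — every reported result is rounded a single time. The derived quantities, including the yield, ignition loss, glass mass, totals, the six compositions, are recomputed from the weighed amounts at 500.0 kg of glass in full precision precisely as stated by either problem or answer.
Per-oxide target masses for 500.0 kg glass melt:
  Al2O3: 12.99% × 500.0 = 64.95 kg
  SiO2: 51.38% × 500.0 = 256.9 kg
  BaO: 11.11% × 500.0 = 55.55 kg
  ZnO: 17.09% × 500.0 = 85.45 kg
  B2O3: 0.9347% × 500.0 = 4.674 kg
  CaO: 6.493% × 500.0 = 32.47 kg
Verifying the oxide balance given the weights on record, under the basis named above (oxide sums agree with the targets once rounding is allowed for):
  Al2O3: 64.53·0.9960 + 227.2·0.003000 = 64.95 kg (target 64.95 kg)
  SiO2: 60.43·0.5113 + 227.2·0.9949 = 256.9 kg (target 256.9 kg)
  BaO: 71.51·0.7768 = 55.55 kg (target 55.55 kg)
  ZnO: 85.62·0.9980 = 85.45 kg (target 85.45 kg)
  B2O3: 11.62·0.4022 = 4.674 kg (target 4.674 kg)
  CaO: 60.43·0.4857 + 11.62·0.2679 = 32.46 kg (target 32.47 kg)
Mass balance on the glass: batch total minus LOI = 500.0 kg (the Σ of target masses is 500.0 kg; the stated basis being 500.0 kg — deltas are rounding alone).
Batch grand total — Σ batch = 520.9 kg; the LOI term Σ batch·LOI equals 20.88 kg; glass ÷ batch gives a yield of 95.99%.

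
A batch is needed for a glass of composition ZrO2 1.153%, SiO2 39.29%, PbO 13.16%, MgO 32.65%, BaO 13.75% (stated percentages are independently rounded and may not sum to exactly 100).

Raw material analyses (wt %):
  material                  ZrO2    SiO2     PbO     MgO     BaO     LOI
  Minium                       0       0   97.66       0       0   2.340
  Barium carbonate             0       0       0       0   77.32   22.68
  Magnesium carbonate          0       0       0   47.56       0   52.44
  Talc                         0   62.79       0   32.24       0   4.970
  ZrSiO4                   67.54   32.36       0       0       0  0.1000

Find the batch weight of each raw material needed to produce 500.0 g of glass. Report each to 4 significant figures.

Mid-chain values are printed (rounded to 4 significant digits) as written — full float precision is carried at every stage. Each reported result is rounded exactly once; all derived quantities, including the yield, LOI, net glass mass, totals, the five compositions, are rebuilt from the batch weights on 500.0 g of glass at full float precision, exactly as printed in the question or the answer.
Target oxide masses per 500.0 g glass:
  ZrO2: 1.153% × 500.0 = 5.765 g
  SiO2: 39.29% × 500.0 = 196.4 g
  PbO: 13.16% × 500.0 = 65.80 g
  MgO: 32.65% × 500.0 = 163.2 g
  BaO: 13.75% × 500.0 = 68.75 g
Balance tally, oxide-wise, using the reported weights, against the basis in use (target by target, the sums agree up to rounding of the answer):
  ZrO2: 8.536·0.6754 = 5.765 g (target 5.765 g)
  SiO2: 308.5·0.6279 + 8.536·0.3236 = 196.5 g (target 196.4 g)
  PbO: 67.38·0.9766 = 65.80 g (target 65.80 g)
  MgO: 134.1·0.4756 + 308.5·0.3224 = 163.2 g (target 163.2 g)
  BaO: 88.92·0.7732 = 68.75 g (target 68.75 g)
Glass mass check: whole batch net of LOI = 500.0 g (the targets, summed, come to 500.0 g; the stated basis being 500.0 g — differing by rounding only).
Adding the batch up: Σ batch = 607.4 g; LOI removed, Σ of batch·LOI: 107.4 g; yield = glass ÷ total batch = 82.32%.

Batch per 500.0 g glass:
  Minium: 67.38 g
  Barium carbonate: 88.92 g
  Magnesium carbonate: 134.1 g
  Talc: 308.5 g
  ZrSiO4: 8.536 g
Total batch = 607.4 g; LOI loss = 107.4 g; yield = 82.32%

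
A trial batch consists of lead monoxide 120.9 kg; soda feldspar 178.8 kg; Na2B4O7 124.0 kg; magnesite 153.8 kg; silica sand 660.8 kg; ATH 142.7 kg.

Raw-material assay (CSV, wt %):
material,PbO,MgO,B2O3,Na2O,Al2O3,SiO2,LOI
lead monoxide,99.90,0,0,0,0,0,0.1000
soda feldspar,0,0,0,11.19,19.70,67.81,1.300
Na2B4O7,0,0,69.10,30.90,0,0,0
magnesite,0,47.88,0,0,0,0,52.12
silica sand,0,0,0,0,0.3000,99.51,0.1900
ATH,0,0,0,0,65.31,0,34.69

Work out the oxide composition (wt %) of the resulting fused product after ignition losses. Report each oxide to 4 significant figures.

Glass mass = 1248 kg (batch 1381 − LOI 133.4).
Composition: PbO 9.681%, MgO 5.902%, B2O3 6.868%, Na2O 4.675%, Al2O3 10.45%, SiO2 62.42%

Mid-chain values appear rounded to four significant digits across the worked steps. Every computation keeps exact precision in all steps — each reported value is rounded once only; all derived quantities, which include yield, the six compositions, ignition loss, totals, net glass mass, are carried at full float precision, as given in question or answer, from the batch weights at 1248 kg of glass.
Oxide-by-oxide delivered mass:
  PbO: 120.9·0.9990 = 120.8 kg
  MgO: 153.8·0.4788 = 73.64 kg
  B2O3: 124.0·0.6910 = 85.68 kg
  Na2O: 178.8·0.1119 + 124.0·0.3090 = 58.32 kg
  Al2O3: 178.8·0.1970 + 660.8·0.003000 + 142.7·0.6531 = 130.4 kg
  SiO2: 178.8·0.6781 + 660.8·0.9951 = 778.8 kg
LOI: 120.9·0.001000 + 178.8·0.01300 + 153.8·0.5212 + 660.8·0.001900 + 142.7·0.3469 = 133.4 kg
Net of LOI, the glass mass = 1381 − 133.4 = 1248 kg (= Σ oxide masses)
wt %: oxide over glass, times 100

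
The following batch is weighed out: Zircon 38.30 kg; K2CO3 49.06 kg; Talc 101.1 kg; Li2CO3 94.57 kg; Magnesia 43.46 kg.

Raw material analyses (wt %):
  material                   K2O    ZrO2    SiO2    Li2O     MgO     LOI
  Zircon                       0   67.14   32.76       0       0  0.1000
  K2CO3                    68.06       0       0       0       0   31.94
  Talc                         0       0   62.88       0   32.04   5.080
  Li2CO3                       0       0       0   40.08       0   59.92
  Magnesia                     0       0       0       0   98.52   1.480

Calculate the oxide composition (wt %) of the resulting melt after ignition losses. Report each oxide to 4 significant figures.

The intermediate values appear, rounded to 4 significant figures, as written; every computation maintains full precision at each step — every reported number carries a single rounding. Derived quantities, including five oxide percentages, the totals, glass mass, LOI, the yield, are computed starting from the weights per 248.3 kg of glass at full precision, exactly as shown in the problem or the answer.
Mass of each oxide from the mix:
  K2O: 49.06·0.6806 = 33.39 kg
  ZrO2: 38.30·0.6714 = 25.71 kg
  SiO2: 38.30·0.3276 + 101.1·0.6288 = 76.12 kg
  Li2O: 94.57·0.4008 = 37.90 kg
  MgO: 101.1·0.3204 + 43.46·0.9852 = 75.21 kg
LOI: 38.30·0.001000 + 49.06·0.3194 + 101.1·0.05080 + 94.57·0.5992 + 43.46·0.01480 = 78.15 kg
batch − LOI leaves glass = 326.5 − 78.15 = 248.3 kg (= the summed oxide contributions)
oxide / glass × 100 gives the wt %

Glass mass = 248.3 kg (batch 326.5 − LOI 78.15).
Composition: K2O 13.45%, ZrO2 10.35%, SiO2 30.65%, Li2O 15.26%, MgO 30.29%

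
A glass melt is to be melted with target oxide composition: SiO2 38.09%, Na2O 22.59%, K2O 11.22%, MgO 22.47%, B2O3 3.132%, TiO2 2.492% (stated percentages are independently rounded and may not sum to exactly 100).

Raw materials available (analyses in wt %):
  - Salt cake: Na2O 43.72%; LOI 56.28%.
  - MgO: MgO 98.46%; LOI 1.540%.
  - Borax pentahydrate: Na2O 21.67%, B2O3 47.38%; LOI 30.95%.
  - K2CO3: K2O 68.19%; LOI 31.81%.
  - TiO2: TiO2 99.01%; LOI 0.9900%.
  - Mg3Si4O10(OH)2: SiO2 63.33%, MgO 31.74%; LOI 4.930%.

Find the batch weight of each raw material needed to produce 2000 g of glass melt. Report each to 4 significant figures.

Values along the way are printed, rounded to four significant figures, within the worked lines. Full precision is kept end to end. Every reported result is rounded once only. The derived quantities (net glass mass, six oxide percentages, the totals, LOI, the yield) are carried at full precision from the batch weights for 2000 g of glass, as written in question or answer.
Per-oxide target masses for 2000 g glass melt:
  SiO2: 38.09% × 2000 = 761.8 g
  Na2O: 22.59% × 2000 = 451.8 g
  K2O: 11.22% × 2000 = 224.4 g
  MgO: 22.47% × 2000 = 449.4 g
  B2O3: 3.132% × 2000 = 62.64 g
  TiO2: 2.492% × 2000 = 49.84 g
Verifying the oxide balance applying the batch weights above, versus the basis set out (oxide sums agree with the targets exact up to rounding of places):
  SiO2: 1203·0.6333 = 761.9 g (target 761.8 g)
  Na2O: 967.9·0.4372 + 132.2·0.2167 = 451.8 g (target 451.8 g)
  K2O: 329.1·0.6819 = 224.4 g (target 224.4 g)
  MgO: 68.66·0.9846 + 1203·0.3174 = 449.4 g (target 449.4 g)
  B2O3: 132.2·0.4738 = 62.64 g (target 62.64 g)
  TiO2: 50.34·0.9901 = 49.84 g (target 49.84 g)
Consistency of the glass mass: total charge less LOI = 2000 g (targets for the oxides total 2000 g; with the basis standing at 2000 g — a pure rounding effect).
Batch total: Σ batch = 2751 g; LOI removed, Σ of batch·LOI: 751.2 g; glass ÷ batch gives a yield of 72.70%.

Batch per 2000 g glass melt:
  Salt cake: 967.9 g
  MgO: 68.66 g
  Borax pentahydrate: 132.2 g
  K2CO3: 329.1 g
  TiO2: 50.34 g
  Mg3Si4O10(OH)2: 1203 g
Total batch = 2751 g; LOI loss = 751.2 g; yield = 72.70%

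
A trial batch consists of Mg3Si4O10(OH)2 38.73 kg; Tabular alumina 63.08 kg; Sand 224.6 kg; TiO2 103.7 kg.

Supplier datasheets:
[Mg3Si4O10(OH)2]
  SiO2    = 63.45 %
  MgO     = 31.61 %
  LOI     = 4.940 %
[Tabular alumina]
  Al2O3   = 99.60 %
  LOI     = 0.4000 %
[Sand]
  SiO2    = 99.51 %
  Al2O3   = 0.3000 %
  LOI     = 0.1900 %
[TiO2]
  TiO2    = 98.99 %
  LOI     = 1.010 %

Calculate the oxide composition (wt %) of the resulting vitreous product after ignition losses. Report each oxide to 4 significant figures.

Glass mass = 426.5 kg (batch 430.1 − LOI 3.640).
Composition: SiO2 58.17%, TiO2 24.07%, MgO 2.871%, Al2O3 14.89%

Mid-chain values appear rounded to 4 significant digits when written out; the whole derivation keeps exact precision from start to finish. Each reported figure carries a single rounding; derived quantities (glass mass, four oxide percentages, the yield, ignition loss, the totals) are carried using the weight values per 426.5 kg of glass in exact precision, as written in either problem or answer.
Oxide-by-oxide delivered mass:
  SiO2: 38.73·0.6345 + 224.6·0.9951 = 248.1 kg
  TiO2: 103.7·0.9899 = 102.7 kg
  MgO: 38.73·0.3161 = 12.24 kg
  Al2O3: 63.08·0.9960 + 224.6·0.003000 = 63.50 kg
LOI: 38.73·0.04940 + 63.08·0.004000 + 224.6·0.001900 + 103.7·0.01010 = 3.640 kg
Resulting glass, batch − LOI: 430.1 − 3.640 = 426.5 kg (the oxide masses sum to this)
oxide / glass × 100 gives the wt %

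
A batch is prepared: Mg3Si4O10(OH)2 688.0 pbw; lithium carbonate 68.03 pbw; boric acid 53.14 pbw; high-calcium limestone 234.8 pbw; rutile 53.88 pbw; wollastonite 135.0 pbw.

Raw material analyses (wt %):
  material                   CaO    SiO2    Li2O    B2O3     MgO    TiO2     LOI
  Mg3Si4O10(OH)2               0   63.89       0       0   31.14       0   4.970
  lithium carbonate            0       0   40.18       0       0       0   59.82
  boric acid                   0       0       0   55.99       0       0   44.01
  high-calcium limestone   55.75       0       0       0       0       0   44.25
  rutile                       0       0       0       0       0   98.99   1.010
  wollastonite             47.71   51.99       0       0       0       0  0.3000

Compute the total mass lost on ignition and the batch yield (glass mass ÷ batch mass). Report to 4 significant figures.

LOI loss = 203.1 pbw; glass = 1030 pbw; yield = 83.52%

Exact precision is kept all the way through. Mid-chain values are printed rounded to four significant figures. Exactly one rounding goes into every reported number; all derived quantities (totals, net glass mass, six oxide percentages, ignition loss, yield) are carried from the weighed amounts for 1030 pbw of glass at exact precision, exactly as shown in the problem or the answer.
Per-material ignition loss:
  Mg3Si4O10(OH)2: 688.0 × 0.04970 = 34.19 pbw
  lithium carbonate: 68.03 × 0.5982 = 40.70 pbw
  boric acid: 53.14 × 0.4401 = 23.39 pbw
  high-calcium limestone: 234.8 × 0.4425 = 103.9 pbw
  rutile: 53.88 × 0.01010 = 0.5442 pbw
  wollastonite: 135.0 × 0.003000 = 0.4050 pbw
Total LOI = 203.1 pbw
Glass = batch − LOI = 1233 − 203.1 = 1030 pbw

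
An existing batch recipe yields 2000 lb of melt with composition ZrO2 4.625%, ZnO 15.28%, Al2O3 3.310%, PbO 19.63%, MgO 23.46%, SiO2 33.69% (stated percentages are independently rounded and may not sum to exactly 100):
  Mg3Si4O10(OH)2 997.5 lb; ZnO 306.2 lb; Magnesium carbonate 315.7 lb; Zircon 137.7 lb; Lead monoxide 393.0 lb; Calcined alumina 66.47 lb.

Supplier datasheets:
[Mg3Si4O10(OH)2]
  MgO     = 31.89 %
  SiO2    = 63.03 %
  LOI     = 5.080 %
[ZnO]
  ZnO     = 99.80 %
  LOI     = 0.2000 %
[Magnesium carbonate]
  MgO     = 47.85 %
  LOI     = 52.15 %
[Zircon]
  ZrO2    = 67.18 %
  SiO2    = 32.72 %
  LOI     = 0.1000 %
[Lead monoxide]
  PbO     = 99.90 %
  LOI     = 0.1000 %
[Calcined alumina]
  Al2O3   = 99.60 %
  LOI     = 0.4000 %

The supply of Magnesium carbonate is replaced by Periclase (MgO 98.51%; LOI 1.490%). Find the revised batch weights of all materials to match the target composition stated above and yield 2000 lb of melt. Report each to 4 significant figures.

The intermediate values are displayed (rounded to four significant figures) in the working. Full float precision is carried at every stage; every reported result takes exactly one rounding; the derived quantities are rebuilt using the weight values per 2000 lb of glass at full float precision (the yield, the totals, LOI, glass mass, the six compositions) as they appear in either problem or answer.
The oxide mass targets at 2000 lb melt:
  ZrO2: 4.625% × 2000 = 92.50 lb
  ZnO: 15.28% × 2000 = 305.6 lb
  Al2O3: 3.310% × 2000 = 66.20 lb
  PbO: 19.63% × 2000 = 392.6 lb
  MgO: 23.46% × 2000 = 469.2 lb
  SiO2: 33.69% × 2000 = 673.8 lb
A balance pass over the oxides, using the reported weights, against the basis in use (sum by sum, the targets are met inside rounding margins):
  ZrO2: 137.7·0.6718 = 92.51 lb (target 92.50 lb)
  ZnO: 306.2·0.9980 = 305.6 lb (target 305.6 lb)
  Al2O3: 66.47·0.9960 = 66.20 lb (target 66.20 lb)
  PbO: 393.0·0.9990 = 392.6 lb (target 392.6 lb)
  MgO: 997.5·0.3189 + 153.4·0.9851 = 469.2 lb (target 469.2 lb)
  SiO2: 997.5·0.6303 + 137.7·0.3272 = 673.8 lb (target 673.8 lb)
Glass-mass closure: whole batch net of LOI = 2000 lb (targets for the oxides total 2000 lb; versus the stated basis of 2000 lb — deltas are rounding alone).
Whole-batch sum: Σ batch = 2054 lb; the LOI term Σ batch·LOI equals 54.37 lb; yield, glass over the total, = 97.35%.

Revised batch per 2000 lb melt:
  Mg3Si4O10(OH)2: 997.5 lb
  ZnO: 306.2 lb
  Periclase: 153.4 lb
  Zircon: 137.7 lb
  Lead monoxide: 393.0 lb
  Calcined alumina: 66.47 lb
Total batch = 2054 lb; LOI loss = 54.37 lb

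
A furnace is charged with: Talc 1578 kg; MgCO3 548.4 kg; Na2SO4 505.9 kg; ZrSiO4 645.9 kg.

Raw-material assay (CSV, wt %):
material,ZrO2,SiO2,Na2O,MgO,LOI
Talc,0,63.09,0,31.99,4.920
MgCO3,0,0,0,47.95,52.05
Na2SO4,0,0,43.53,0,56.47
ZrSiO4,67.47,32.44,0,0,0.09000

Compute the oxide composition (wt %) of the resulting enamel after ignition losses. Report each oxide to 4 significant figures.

Glass mass = 2629 kg (batch 3278 − LOI 649.3).
Composition: ZrO2 16.58%, SiO2 45.84%, Na2O 8.377%, MgO 29.21%

Mid-chain values are shown rounded to four significant figures alongside each step; all arithmetic carries full float precision through every step; a single rounding yields every reported figure; all derived quantities, which include ignition loss, the four compositions, glass mass, the yield, totals, are rebuilt in exact precision, as quoted within the question or the answer, using the weight values for 2629 kg of glass.
Oxide masses out of the charge:
  ZrO2: 645.9·0.6747 = 435.8 kg
  SiO2: 1578·0.6309 + 645.9·0.3244 = 1205 kg
  Na2O: 505.9·0.4353 = 220.2 kg
  MgO: 1578·0.3199 + 548.4·0.4795 = 767.8 kg
LOI: 1578·0.04920 + 548.4·0.5205 + 505.9·0.5647 + 645.9·9.000e-04 = 649.3 kg
Resulting glass, batch − LOI: 3278 − 649.3 = 2629 kg (equal to the oxide-mass sum)
wt % = 100 × oxide mass / glass mass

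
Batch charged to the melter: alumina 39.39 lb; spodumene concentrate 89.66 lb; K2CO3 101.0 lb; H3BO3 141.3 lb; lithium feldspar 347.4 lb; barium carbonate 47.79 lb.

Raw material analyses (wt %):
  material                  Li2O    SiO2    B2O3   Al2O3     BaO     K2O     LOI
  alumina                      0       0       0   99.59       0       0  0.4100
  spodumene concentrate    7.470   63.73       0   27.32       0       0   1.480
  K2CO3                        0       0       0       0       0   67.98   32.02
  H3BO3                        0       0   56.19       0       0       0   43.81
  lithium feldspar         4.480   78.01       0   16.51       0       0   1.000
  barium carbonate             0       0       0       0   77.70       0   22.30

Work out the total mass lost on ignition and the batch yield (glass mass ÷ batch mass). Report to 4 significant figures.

Mid-chain values are printed, rounded to 4 significant figures, as written — each numeric step keeps full precision from first step to last; each reported number takes a single rounding — all derived quantities are rebuilt at full float precision (the totals, ignition loss, the six compositions, glass mass, yield) starting from the weights at 656.7 lb of glass, precisely as stated by the problem or the answer.
Loss on ignition, line by line:
  alumina: 39.39 × 0.004100 = 0.1615 lb
  spodumene concentrate: 89.66 × 0.01480 = 1.327 lb
  K2CO3: 101.0 × 0.3202 = 32.34 lb
  H3BO3: 141.3 × 0.4381 = 61.90 lb
  lithium feldspar: 347.4 × 0.01000 = 3.474 lb
  barium carbonate: 47.79 × 0.2230 = 10.66 lb
Total LOI = 109.9 lb
Glass = batch − LOI = 766.5 − 109.9 = 656.7 lb

LOI loss = 109.9 lb; glass = 656.7 lb; yield = 85.67%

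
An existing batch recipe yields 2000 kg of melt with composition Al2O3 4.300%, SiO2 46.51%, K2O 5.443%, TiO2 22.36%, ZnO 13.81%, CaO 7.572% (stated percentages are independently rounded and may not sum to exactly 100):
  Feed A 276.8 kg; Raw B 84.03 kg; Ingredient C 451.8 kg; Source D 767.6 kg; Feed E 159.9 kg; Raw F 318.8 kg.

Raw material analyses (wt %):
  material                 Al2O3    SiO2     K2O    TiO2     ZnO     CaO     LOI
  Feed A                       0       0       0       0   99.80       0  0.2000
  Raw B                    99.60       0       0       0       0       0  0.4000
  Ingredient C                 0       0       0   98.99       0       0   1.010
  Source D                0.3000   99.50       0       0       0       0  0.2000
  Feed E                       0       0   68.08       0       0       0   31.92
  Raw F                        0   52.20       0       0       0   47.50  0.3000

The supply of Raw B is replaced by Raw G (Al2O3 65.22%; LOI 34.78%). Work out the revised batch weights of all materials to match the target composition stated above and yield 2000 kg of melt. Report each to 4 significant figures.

All internal work holds full float precision through the solve. Values along the way are printed, with 4-significant-digit rounding, across the worked steps. Each reported figure receives exactly one rounding; derived quantities are recomputed from the batch weights at 2000 kg of glass in full float precision (LOI, the yield, six oxide percentages, the totals, glass mass) exactly as shown in question or answer.
Target oxide masses per 2000 kg melt:
  Al2O3: 4.300% × 2000 = 86.00 kg
  SiO2: 46.51% × 2000 = 930.2 kg
  K2O: 5.443% × 2000 = 108.9 kg
  TiO2: 22.36% × 2000 = 447.2 kg
  ZnO: 13.81% × 2000 = 276.2 kg
  CaO: 7.572% × 2000 = 151.4 kg
Verifying the oxide balance applying the batch weights above, per the basis as stated (delivered sums recover each target once rounding is allowed for):
  Al2O3: 128.3·0.6522 + 767.6·0.003000 = 85.98 kg (target 86.00 kg)
  SiO2: 767.6·0.9950 + 318.8·0.5220 = 930.2 kg (target 930.2 kg)
  K2O: 159.9·0.6808 = 108.9 kg (target 108.9 kg)
  TiO2: 451.8·0.9899 = 447.2 kg (target 447.2 kg)
  ZnO: 276.8·0.9980 = 276.2 kg (target 276.2 kg)
  CaO: 318.8·0.4750 = 151.4 kg (target 151.4 kg)
Glass-mass bookkeeping: whole batch net of LOI = 2000 kg (the targets, summed, come to 2000 kg; against the stated basis, 2000 kg — a pure rounding effect).
Batch grand total — Σ batch = 2103 kg; Σ batch·LOI gives LOI loss = 103.3 kg; yield, glass over the total, = 95.09%.

Revised batch per 2000 kg melt:
  Feed A: 276.8 kg
  Raw G: 128.3 kg
  Ingredient C: 451.8 kg
  Source D: 767.6 kg
  Feed E: 159.9 kg
  Raw F: 318.8 kg
Total batch = 2103 kg; LOI loss = 103.3 kg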